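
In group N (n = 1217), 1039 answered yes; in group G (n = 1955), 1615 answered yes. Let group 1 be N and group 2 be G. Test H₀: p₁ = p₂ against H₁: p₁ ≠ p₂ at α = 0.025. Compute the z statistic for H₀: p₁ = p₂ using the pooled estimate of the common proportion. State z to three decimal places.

p̂₁ = 1039/1217 = 0.853739, p̂₂ = 1615/1955 = 0.826087.
Pooled p̂ = (1039+1615)/(1217+1955) = 2654/3172 = 0.836696.
SE = √(p̂(1−p̂)(1/n₁+1/n₂)) = √(0.836696·0.163304·0.0013332) = √(0.000182163) = 0.013497.
z = (0.853739 − 0.826087)/0.013497 = 0.027652/0.013497 = 2.049.
p-value = 2·P(Z > 2.049) ≈ 0.0405. With α = 0.025, fail to reject H₀.

z = 2.049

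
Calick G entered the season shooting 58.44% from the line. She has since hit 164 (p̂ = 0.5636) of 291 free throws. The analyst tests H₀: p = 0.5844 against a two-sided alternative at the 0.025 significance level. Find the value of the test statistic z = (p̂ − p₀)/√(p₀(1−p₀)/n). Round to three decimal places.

z = -0.721

p̂ = 164/291 = 0.56357.
Under H₀, SE = √(0.5844·0.4156/291) = √(0.000834628) = 0.02889.
z = (0.56357 − 0.5844)/0.02889 = -0.02083/0.02889 = -0.721.
Two-sided p-value ≈ 2·Φ(−0.721) = 0.4710; since p > α = 0.025, fail to reject H₀.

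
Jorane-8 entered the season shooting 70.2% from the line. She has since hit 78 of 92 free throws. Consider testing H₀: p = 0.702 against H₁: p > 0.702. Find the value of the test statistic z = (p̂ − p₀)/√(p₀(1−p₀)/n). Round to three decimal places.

p̂ = 78/92 = 0.84783.
SE = √(p₀(1−p₀)/n) = √(0.2092/92) = 0.04769.
z = (0.84783 − 0.702)/0.04769 = 0.14583/0.04769 = 3.058.

z = 3.058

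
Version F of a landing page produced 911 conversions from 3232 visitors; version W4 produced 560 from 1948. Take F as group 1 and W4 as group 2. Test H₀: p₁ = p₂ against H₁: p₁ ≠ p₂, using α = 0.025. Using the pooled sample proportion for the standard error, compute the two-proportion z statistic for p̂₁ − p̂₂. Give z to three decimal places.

p̂₁ = 911/3232 = 0.28187, p̂₂ = 560/1948 = 0.28747.
Pooled p̂ = (911+560)/(3232+1948) = 1471/5180 = 0.28398.
SE = √(0.203334 × 0.000822753) = 0.01293.
z = (0.28187 − 0.28747)/0.01293 = -0.00560/0.01293 = -0.433.
p-value = 2·P(Z > 0.433) ≈ 0.6647; since p > α = 0.025, fail to reject H₀.

z = -0.433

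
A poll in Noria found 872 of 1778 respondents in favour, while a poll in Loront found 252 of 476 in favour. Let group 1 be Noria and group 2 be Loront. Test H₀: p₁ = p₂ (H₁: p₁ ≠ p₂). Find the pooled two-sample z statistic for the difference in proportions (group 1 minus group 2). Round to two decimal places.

z = -1.51

p̂₁ = 872/1778 = 0.4904, p̂₂ = 252/476 = 0.5294.
Pooled p̂ = (872+252)/(1778+476) = 1124/2254 = 0.4987.
SE = √(0.249998 × 0.00266327) = 0.0258.
z = (0.4904 − 0.5294)/0.0258 = -0.0390/0.0258 = -1.51.
p-value = 2·P(Z > 1.510) ≈ 0.1309.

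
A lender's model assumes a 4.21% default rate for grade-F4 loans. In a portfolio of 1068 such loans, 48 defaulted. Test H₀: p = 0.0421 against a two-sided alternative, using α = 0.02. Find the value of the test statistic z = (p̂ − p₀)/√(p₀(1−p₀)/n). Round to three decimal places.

z = 0.463

p̂ = 48/1068 ≈ 0.04494.
SE = √(p₀(1−p₀)/n) = √(0.040328/1068) = 0.00614.
z = (0.04494 − 0.0421)/0.00614 = 0.00284/0.00614 = 0.463.
Two-sided p-value ≈ 2·Φ(−0.463) = 0.6435. With α = 0.02, fail to reject H₀.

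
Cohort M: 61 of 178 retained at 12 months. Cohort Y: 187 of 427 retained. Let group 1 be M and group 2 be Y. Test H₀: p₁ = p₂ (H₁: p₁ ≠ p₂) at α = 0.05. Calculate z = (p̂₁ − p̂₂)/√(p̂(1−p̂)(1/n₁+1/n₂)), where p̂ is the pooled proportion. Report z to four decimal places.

p̂₁ = 61/178 = 0.342697, p̂₂ = 187/427 = 0.437939.
Pooled p̂ = (61+187)/(178+427) = 248/605 = 0.409917.
SE = √(0.241885 × 0.0079599) = 0.043879.
z = (0.342697 − 0.437939)/0.043879 = -0.095242/0.043879 = -2.1706.
p-value = 2·P(Z > 2.171) ≈ 0.0300, so at α = 0.05 we reject H₀.

z = -2.1706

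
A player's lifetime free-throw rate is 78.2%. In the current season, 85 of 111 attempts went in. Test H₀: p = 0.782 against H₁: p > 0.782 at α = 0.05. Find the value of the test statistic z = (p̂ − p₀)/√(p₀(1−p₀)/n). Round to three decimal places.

z = -0.414

p̂ = 85/111 ≈ 0.76577.
SE = √(p₀(1−p₀)/n) = √(0.17048/111) = 0.03919.
z = (0.76577 − 0.782)/0.03919 = -0.01623/0.03919 = -0.414.
p-value = P(Z > -0.414) ≈ 0.6607. With α = 0.05, fail to reject H₀.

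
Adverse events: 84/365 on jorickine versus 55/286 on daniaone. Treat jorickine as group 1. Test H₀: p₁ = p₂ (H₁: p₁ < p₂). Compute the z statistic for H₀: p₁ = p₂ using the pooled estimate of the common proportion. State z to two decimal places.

p̂₁ = 84/365 ≈ 0.2301, p̂₂ = 55/286 ≈ 0.1923.
Pooled p̂ = (84+55)/(365+286) = 139/651 = 0.2135.
SE = √(0.167928 × 0.00623623) = 0.0324.
z = (0.2301 − 0.1923)/0.0324 = 0.0378/0.0324 = 1.17.

z = 1.17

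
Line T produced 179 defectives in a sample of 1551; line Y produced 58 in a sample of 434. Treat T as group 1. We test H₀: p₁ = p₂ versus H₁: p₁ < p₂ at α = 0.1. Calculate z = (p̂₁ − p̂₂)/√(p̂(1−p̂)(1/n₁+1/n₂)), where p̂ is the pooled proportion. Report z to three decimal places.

z = -1.035

p̂₁ = 179/1551 ≈ 0.11541, p̂₂ = 58/434 ≈ 0.13364.
Pooled p̂ = (179+58)/(1551+434) = 237/1985 = 0.11940.
SE = √(0.10514 × 0.00294889) = 0.01761.
z = (0.11541 − 0.13364)/0.01761 = -0.01823/0.01761 = -1.035.
p-value = P(Z < -1.035) ≈ 0.1502, so at α = 0.1 we fail to reject H₀.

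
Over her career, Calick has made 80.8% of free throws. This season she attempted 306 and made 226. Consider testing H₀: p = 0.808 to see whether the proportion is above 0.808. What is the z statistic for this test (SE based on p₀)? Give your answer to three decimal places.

p̂ = 226/306 = 0.738562.
Under H₀, SE = √(0.808·0.192/306) = √(0.00050698) = 0.022516.
z = (0.738562 − 0.808)/0.022516 = -0.069438/0.022516 = -3.084.

z = -3.084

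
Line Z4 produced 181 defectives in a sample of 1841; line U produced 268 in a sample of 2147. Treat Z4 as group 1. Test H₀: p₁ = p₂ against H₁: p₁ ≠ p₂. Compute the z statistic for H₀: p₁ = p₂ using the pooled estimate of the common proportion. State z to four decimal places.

z = -2.6403

p̂₁ = 181/1841 = 0.098316, p̂₂ = 268/2147 = 0.124825.
Pooled p̂ = (181+268)/(1841+2147) = 449/3988 = 0.112588.
SE = √(p̂(1−p̂)(1/n₁+1/n₂)) = √(0.112588·0.887412·0.00100895) = √(0.000100806) = 0.010040.
z = (0.098316 − 0.124825)/0.010040 = -0.026509/0.010040 = -2.6403.
p-value = 2·P(Z > 2.640) ≈ 0.0083.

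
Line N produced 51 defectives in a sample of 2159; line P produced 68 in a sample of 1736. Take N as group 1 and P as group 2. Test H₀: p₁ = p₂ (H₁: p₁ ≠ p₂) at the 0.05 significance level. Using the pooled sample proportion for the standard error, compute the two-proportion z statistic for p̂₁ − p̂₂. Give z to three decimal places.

p̂₁ = 51/2159 = 0.023622, p̂₂ = 68/1736 = 0.039171.
Pooled p̂ = (51+68)/(2159+1736) = 119/3895 = 0.030552.
SE = √(p̂(1−p̂)(1/n₁+1/n₂)) = √(0.030552·0.969448·0.00103921) = √(3.078e-05) = 0.005548.
z = (0.023622 − 0.039171)/0.005548 = -0.015549/0.005548 = -2.803.
Two-sided p-value ≈ 2·Φ(−2.803) = 0.0051; since p < α = 0.05, reject H₀.

z = -2.803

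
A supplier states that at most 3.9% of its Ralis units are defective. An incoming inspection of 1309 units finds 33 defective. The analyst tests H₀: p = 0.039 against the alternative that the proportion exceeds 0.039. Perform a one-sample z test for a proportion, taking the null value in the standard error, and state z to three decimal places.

p̂ = 33/1309 ≈ 0.025210.
Standard error under H₀: √(0.039×0.961/1309) = 0.005351.
z = (0.025210 − 0.039)/0.005351 = -0.013790/0.005351 = -2.577.

z = -2.577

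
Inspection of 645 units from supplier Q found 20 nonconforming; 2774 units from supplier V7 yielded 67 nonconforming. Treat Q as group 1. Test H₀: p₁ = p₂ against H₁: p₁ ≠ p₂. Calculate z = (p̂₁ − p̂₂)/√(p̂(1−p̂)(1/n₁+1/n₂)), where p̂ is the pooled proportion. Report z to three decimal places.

z = 0.996

p̂₁ = 20/645 ≈ 0.031008, p̂₂ = 67/2774 ≈ 0.024153.
Pooled p̂ = (20+67)/(645+2774) = 87/3419 = 0.025446.
SE = √(0.0247985 × 0.00191088) = 0.006884.
z = (0.031008 − 0.024153)/0.006884 = 0.006855/0.006884 = 0.996.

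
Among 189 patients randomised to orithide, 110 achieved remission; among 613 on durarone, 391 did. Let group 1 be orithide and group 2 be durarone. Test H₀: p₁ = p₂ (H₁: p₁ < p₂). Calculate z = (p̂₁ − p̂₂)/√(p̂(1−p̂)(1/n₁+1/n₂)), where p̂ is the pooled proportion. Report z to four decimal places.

z = -1.3860

p̂₁ = 110/189 ≈ 0.582011, p̂₂ = 391/613 ≈ 0.637847.
Pooled p̂ = (110+391)/(189+613) = 501/802 = 0.624688.
SE = √(p̂(1−p̂)(1/n₁+1/n₂)) = √(0.624688·0.375312·0.00692233) = √(0.00162296) = 0.040286.
z = (0.582011 − 0.637847)/0.040286 = -0.055836/0.040286 = -1.3860.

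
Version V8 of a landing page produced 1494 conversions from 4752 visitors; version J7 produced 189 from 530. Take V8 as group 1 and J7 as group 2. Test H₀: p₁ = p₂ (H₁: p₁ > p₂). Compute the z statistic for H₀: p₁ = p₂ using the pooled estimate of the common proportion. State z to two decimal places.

p̂₁ = 1494/4752 ≈ 0.3144, p̂₂ = 189/530 ≈ 0.3566.
Pooled p̂ = (1494+189)/(4752+530) = 1683/5282 = 0.3186.
SE = √(0.217105 × 0.00209723) = 0.0213.
z = (0.3144 − 0.3566)/0.0213 = -0.0422/0.0213 = -1.98.
p-value = P(Z > -1.978) ≈ 0.9760.

z = -1.98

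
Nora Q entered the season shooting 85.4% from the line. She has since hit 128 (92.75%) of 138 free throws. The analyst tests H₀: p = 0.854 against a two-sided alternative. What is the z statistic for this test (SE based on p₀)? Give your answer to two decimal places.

z = 2.45

p̂ = 128/138 = 0.92754.
Under H₀, SE = √(0.854·0.146/138) = √(0.000903507) = 0.03006.
z = (0.92754 − 0.854)/0.03006 = 0.07354/0.03006 = 2.45.
p-value = 2·P(Z > 2.446) ≈ 0.0144.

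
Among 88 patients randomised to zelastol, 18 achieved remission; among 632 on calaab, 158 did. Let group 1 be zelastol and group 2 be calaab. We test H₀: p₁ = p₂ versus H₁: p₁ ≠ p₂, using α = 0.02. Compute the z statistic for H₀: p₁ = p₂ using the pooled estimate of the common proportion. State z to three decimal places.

p̂₁ = 18/88 = 0.204545, p̂₂ = 158/632 = 0.250000.
Pooled p̂ = (18+158)/(88+632) = 176/720 = 0.244444.
SE = √(0.184691 × 0.0129459) = 0.048898.
z = (0.204545 − 0.250000)/0.048898 = -0.045455/0.048898 = -0.930.
p-value = 2·P(Z > 0.930) ≈ 0.3526; since p > α = 0.02, fail to reject H₀.

z = -0.930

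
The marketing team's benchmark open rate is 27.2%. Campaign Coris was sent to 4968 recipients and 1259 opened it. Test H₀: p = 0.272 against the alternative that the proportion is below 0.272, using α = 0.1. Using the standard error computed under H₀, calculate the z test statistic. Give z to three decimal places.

z = -2.943

p̂ = 1259/4968 = 0.253422.
Standard error under H₀: √(0.272×0.728/4968) = 0.006313.
z = (0.253422 − 0.272)/0.006313 = -0.018578/0.006313 = -2.943.
p-value = P(Z < -2.943) ≈ 0.0016, so at α = 0.1 we reject H₀.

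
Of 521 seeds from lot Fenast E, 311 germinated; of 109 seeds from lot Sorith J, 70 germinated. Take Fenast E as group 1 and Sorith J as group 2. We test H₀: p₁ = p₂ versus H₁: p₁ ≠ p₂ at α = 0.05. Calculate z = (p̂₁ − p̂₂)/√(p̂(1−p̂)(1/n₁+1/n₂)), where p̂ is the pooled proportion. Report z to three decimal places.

z = -0.879

p̂₁ = 311/521 ≈ 0.59693, p̂₂ = 70/109 ≈ 0.64220.
Pooled p̂ = (311+70)/(521+109) = 381/630 = 0.60476.
SE = √(p̂(1−p̂)(1/n₁+1/n₂)) = √(0.60476·0.39524·0.0110937) = √(0.00265167) = 0.05149.
z = (0.59693 − 0.64220)/0.05149 = -0.04527/0.05149 = -0.879.
p-value = 2·P(Z > 0.879) ≈ 0.3793, so at α = 0.05 we fail to reject H₀.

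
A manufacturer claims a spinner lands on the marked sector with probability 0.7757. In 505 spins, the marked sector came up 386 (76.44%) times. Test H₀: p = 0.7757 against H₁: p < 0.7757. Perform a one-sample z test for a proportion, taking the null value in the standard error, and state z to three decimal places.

p̂ = 386/505 = 0.76436.
Standard error under H₀: √(0.7757×0.2243/505) = 0.01856.
z = (0.76436 − 0.7757)/0.01856 = -0.01134/0.01856 = -0.611.
p-value = P(Z < -0.611) ≈ 0.2706.

z = -0.611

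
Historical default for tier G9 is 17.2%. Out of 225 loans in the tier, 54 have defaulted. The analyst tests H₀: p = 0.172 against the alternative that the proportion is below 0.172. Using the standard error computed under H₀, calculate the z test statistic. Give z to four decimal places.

p̂ = 54/225 = 0.240000.
Under H₀, SE = √(0.172·0.828/225) = √(0.00063296) = 0.025159.
z = (0.240000 − 0.172)/0.025159 = 0.068000/0.025159 = 2.7028.
p-value = P(Z < 2.703) ≈ 0.9966.

z = 2.7028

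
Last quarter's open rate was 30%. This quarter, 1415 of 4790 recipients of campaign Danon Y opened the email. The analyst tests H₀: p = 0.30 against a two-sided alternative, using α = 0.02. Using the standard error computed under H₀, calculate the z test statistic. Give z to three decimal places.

z = -0.694

p̂ = 1415/4790 = 0.295407.
Under H₀, SE = √(0.3·0.7/4790) = √(4.38413e-05) = 0.006621.
z = (0.295407 − 0.3)/0.006621 = -0.004593/0.006621 = -0.694.
Two-sided p-value ≈ 2·Φ(−0.694) = 0.4879, so at α = 0.02 we fail to reject H₀.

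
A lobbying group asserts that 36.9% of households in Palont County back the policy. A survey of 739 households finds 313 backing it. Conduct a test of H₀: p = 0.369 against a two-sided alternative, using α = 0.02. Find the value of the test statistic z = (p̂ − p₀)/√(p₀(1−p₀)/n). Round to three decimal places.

z = 3.073

p̂ = 313/739 ≈ 0.42355.
Under H₀, SE = √(0.369·0.631/739) = √(0.000315073) = 0.01775.
z = (0.42355 − 0.369)/0.01775 = 0.05455/0.01775 = 3.073.
p-value = 2·P(Z > 3.073) ≈ 0.0021; since p < α = 0.02, reject H₀.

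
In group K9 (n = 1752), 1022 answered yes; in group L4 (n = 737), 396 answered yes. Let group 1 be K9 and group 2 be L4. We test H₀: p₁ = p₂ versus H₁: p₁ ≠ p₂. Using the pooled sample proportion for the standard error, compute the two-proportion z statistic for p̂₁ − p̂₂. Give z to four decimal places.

z = 2.1170

p̂₁ = 1022/1752 = 0.583333, p̂₂ = 396/737 = 0.537313.
Pooled p̂ = (1022+396)/(1752+737) = 1418/2489 = 0.569707.
SE = √(p̂(1−p̂)(1/n₁+1/n₂)) = √(0.569707·0.430293·0.00192763) = √(0.000472541) = 0.021738.
z = (0.583333 − 0.537313)/0.021738 = 0.046020/0.021738 = 2.1170.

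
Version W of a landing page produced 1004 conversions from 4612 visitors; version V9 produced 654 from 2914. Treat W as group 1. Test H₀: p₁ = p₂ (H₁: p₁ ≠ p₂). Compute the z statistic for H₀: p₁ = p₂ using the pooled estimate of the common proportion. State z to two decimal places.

z = -0.69

p̂₁ = 1004/4612 ≈ 0.21769, p̂₂ = 654/2914 ≈ 0.22443.
Pooled p̂ = (1004+654)/(4612+2914) = 1658/7526 = 0.22030.
SE = √(0.17177 × 0.000559997) = 0.00981.
z = (0.21769 − 0.22443)/0.00981 = -0.00674/0.00981 = -0.69.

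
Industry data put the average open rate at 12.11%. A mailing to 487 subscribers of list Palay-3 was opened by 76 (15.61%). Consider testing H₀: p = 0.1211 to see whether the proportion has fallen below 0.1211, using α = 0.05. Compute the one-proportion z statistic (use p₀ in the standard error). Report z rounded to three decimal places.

p̂ = 76/487 = 0.15606.
Under H₀, SE = √(0.1211·0.8789/487) = √(0.000218552) = 0.01478.
z = (0.15606 − 0.1211)/0.01478 = 0.03496/0.01478 = 2.365.
p-value = P(Z < 2.365) ≈ 0.9910. With α = 0.05, fail to reject H₀.

z = 2.365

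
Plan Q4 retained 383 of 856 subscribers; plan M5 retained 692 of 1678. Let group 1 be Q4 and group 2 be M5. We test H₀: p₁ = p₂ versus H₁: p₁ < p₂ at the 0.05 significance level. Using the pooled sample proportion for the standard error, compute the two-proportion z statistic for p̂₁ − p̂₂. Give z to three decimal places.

p̂₁ = 383/856 ≈ 0.447430, p̂₂ = 692/1678 ≈ 0.412396.
Pooled p̂ = (383+692)/(856+1678) = 1075/2534 = 0.424230.
SE = √(p̂(1−p̂)(1/n₁+1/n₂)) = √(0.424230·0.575770·0.00176417) = √(0.000430915) = 0.020758.
z = (0.447430 − 0.412396)/0.020758 = 0.035034/0.020758 = 1.688.
p-value = P(Z < 1.688) ≈ 0.9543. With α = 0.05, fail to reject H₀.

z = 1.688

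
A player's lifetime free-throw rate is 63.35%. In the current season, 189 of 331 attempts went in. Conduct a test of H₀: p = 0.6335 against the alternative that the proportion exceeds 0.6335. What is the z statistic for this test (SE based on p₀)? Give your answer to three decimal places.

z = -2.360

p̂ = 189/331 = 0.57100.
Under H₀, SE = √(0.6335·0.3665/331) = √(0.000701443) = 0.02648.
z = (0.57100 − 0.6335)/0.02648 = -0.06250/0.02648 = -2.360.
p-value = P(Z > -2.360) ≈ 0.9909.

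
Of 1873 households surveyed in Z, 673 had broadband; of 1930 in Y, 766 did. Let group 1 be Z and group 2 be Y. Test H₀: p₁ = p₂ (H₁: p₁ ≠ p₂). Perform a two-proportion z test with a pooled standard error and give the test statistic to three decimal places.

p̂₁ = 673/1873 ≈ 0.359317, p̂₂ = 766/1930 ≈ 0.396891.
Pooled p̂ = (673+766)/(1873+1930) = 1439/3803 = 0.378385.
SE = √(0.23521 × 0.00105204) = 0.015731.
z = (0.359317 − 0.396891)/0.015731 = -0.037574/0.015731 = -2.389.
Two-sided p-value ≈ 2·Φ(−2.389) = 0.0169.

z = -2.389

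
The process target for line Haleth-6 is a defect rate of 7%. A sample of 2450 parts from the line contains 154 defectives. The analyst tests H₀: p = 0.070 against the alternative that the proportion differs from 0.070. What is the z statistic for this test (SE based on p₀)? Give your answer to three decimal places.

p̂ = 154/2450 ≈ 0.06286.
SE = √(p₀(1−p₀)/n) = √(0.0651/2450) = 0.00515.
z = (0.06286 − 0.07)/0.00515 = -0.00714/0.00515 = -1.386.
p-value = 2·P(Z > 1.386) ≈ 0.1658.

z = -1.386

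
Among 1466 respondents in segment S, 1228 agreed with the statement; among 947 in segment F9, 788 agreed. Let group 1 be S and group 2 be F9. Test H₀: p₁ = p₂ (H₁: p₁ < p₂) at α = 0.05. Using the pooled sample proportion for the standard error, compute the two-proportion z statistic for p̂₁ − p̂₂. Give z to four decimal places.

z = 0.3592

p̂₁ = 1228/1466 = 0.837653, p̂₂ = 788/947 = 0.832101.
Pooled p̂ = (1228+788)/(1466+947) = 2016/2413 = 0.835475.
SE = √(0.137457 × 0.00173809) = 0.015457.
z = (0.837653 − 0.832101)/0.015457 = 0.005552/0.015457 = 0.3592.
p-value = P(Z < 0.359) ≈ 0.6403, so at α = 0.05 we fail to reject H₀.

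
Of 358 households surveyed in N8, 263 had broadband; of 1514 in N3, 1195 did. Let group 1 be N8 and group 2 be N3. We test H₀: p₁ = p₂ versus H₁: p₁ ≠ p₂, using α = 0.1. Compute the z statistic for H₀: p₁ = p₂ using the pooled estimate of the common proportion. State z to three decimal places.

z = -2.241

p̂₁ = 263/358 = 0.73464, p̂₂ = 1195/1514 = 0.78930.
Pooled p̂ = (263+1195)/(358+1514) = 1458/1872 = 0.77885.
SE = √(p̂(1−p̂)(1/n₁+1/n₂)) = √(0.77885·0.22115·0.0034538) = √(0.000594899) = 0.02439.
z = (0.73464 − 0.78930)/0.02439 = -0.05466/0.02439 = -2.241.
p-value = 2·P(Z > 2.241) ≈ 0.0250. With α = 0.1, reject H₀.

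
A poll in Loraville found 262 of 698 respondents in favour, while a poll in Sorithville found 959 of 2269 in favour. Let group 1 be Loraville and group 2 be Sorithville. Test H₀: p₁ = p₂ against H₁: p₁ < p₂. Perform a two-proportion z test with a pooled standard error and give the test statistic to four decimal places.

p̂₁ = 262/698 ≈ 0.375358, p̂₂ = 959/2269 ≈ 0.422653.
Pooled p̂ = (262+959)/(698+2269) = 1221/2967 = 0.411527.
SE = √(p̂(1−p̂)(1/n₁+1/n₂)) = √(0.411527·0.588473·0.00187339) = √(0.000453683) = 0.021300.
z = (0.375358 − 0.422653)/0.021300 = -0.047295/0.021300 = -2.2204.

z = -2.2204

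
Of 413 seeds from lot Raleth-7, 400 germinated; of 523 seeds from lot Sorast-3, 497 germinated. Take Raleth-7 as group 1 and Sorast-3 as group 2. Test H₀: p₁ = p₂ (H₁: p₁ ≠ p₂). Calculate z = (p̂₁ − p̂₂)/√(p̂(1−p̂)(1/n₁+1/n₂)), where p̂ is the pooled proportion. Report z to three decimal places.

z = 1.386

p̂₁ = 400/413 = 0.96852, p̂₂ = 497/523 = 0.95029.
Pooled p̂ = (400+497)/(413+523) = 897/936 = 0.95833.
SE = √(0.0399306 × 0.00433335) = 0.01315.
z = (0.96852 − 0.95029)/0.01315 = 0.01823/0.01315 = 1.386.
p-value = 2·P(Z > 1.386) ≈ 0.1656.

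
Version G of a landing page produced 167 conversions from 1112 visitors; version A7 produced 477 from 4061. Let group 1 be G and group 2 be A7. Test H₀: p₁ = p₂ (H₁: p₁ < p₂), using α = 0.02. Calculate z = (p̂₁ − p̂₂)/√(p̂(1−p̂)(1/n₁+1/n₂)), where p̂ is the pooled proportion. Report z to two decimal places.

z = 2.93

p̂₁ = 167/1112 = 0.15018, p̂₂ = 477/4061 = 0.11746.
Pooled p̂ = (167+477)/(1112+4061) = 644/5173 = 0.12449.
SE = √(p̂(1−p̂)(1/n₁+1/n₂)) = √(0.12449·0.87551·0.00114553) = √(0.000124856) = 0.01117.
z = (0.15018 − 0.11746)/0.01117 = 0.03272/0.01117 = 2.93.
p-value = P(Z < 2.928) ≈ 0.9983; since p > α = 0.02, fail to reject H₀.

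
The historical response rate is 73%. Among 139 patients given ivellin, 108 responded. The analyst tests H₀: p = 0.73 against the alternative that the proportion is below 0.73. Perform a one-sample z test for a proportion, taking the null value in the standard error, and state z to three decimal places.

p̂ = 108/139 = 0.776978.
Under H₀, SE = √(0.73·0.27/139) = √(0.00141799) = 0.037656.
z = (0.776978 − 0.73)/0.037656 = 0.046978/0.037656 = 1.248.
p-value = P(Z < 1.248) ≈ 0.8939.

z = 1.248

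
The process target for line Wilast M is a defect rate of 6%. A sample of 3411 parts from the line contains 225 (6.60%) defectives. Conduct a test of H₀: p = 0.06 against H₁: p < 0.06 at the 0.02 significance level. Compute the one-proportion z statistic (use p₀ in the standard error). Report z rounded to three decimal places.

p̂ = 225/3411 ≈ 0.0659631.
SE = √(p₀(1−p₀)/n) = √(0.0564/3411) = 0.0040663.
z = (0.0659631 − 0.06)/0.0040663 = 0.0059631/0.0040663 = 1.466.
p-value = P(Z < 1.466) ≈ 0.9287, so at α = 0.02 we fail to reject H₀.

z = 1.466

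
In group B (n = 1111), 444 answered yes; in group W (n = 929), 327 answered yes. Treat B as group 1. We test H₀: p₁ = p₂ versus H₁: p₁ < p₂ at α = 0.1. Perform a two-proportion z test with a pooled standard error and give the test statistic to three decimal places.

p̂₁ = 444/1111 = 0.39964, p̂₂ = 327/929 = 0.35199.
Pooled p̂ = (444+327)/(1111+929) = 771/2040 = 0.37794.
SE = √(0.235102 × 0.00197652) = 0.02156.
z = (0.39964 − 0.35199)/0.02156 = 0.04765/0.02156 = 2.210.
p-value = P(Z < 2.210) ≈ 0.9865; since p > α = 0.1, fail to reject H₀.

z = 2.210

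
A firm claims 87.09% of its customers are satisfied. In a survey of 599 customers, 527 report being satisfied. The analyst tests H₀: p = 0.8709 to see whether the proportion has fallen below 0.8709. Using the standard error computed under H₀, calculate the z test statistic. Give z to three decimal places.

z = 0.650

p̂ = 527/599 ≈ 0.87980.
SE = √(p₀(1−p₀)/n) = √(0.11243/599) = 0.01370.
z = (0.87980 − 0.8709)/0.01370 = 0.00890/0.01370 = 0.650.
p-value = P(Z < 0.650) ≈ 0.7420.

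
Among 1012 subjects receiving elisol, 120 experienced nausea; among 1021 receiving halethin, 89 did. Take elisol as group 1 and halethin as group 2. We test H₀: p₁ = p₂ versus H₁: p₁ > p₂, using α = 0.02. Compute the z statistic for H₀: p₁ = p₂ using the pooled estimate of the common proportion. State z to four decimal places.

z = 2.3314

p̂₁ = 120/1012 ≈ 0.1185771, p̂₂ = 89/1021 ≈ 0.0871694.
Pooled p̂ = (120+89)/(1012+1021) = 209/2033 = 0.1028037.
SE = √(0.0922351 × 0.00196757) = 0.0134714.
z = (0.1185771 − 0.0871694)/0.0134714 = 0.0314077/0.0134714 = 2.3314.
p-value = P(Z > 2.331) ≈ 0.0099, so at α = 0.02 we reject H₀.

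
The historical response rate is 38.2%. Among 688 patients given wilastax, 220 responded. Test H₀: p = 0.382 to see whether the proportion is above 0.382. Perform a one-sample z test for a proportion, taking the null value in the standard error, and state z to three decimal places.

z = -3.360

p̂ = 220/688 = 0.31977.
SE = √(p₀(1−p₀)/n) = √(0.23608/688) = 0.01852.
z = (0.31977 − 0.382)/0.01852 = -0.06223/0.01852 = -3.360.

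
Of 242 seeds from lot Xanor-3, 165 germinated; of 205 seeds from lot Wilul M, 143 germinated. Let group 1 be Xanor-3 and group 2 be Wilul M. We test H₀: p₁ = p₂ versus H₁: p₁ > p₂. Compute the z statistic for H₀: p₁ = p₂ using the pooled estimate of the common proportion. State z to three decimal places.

p̂₁ = 165/242 = 0.68182, p̂₂ = 143/205 = 0.69756.
Pooled p̂ = (165+143)/(242+205) = 308/447 = 0.68904.
SE = √(0.214265 × 0.00901028) = 0.04394.
z = (0.68182 − 0.69756)/0.04394 = -0.01574/0.04394 = -0.358.
p-value = P(Z > -0.358) ≈ 0.6399.

z = -0.358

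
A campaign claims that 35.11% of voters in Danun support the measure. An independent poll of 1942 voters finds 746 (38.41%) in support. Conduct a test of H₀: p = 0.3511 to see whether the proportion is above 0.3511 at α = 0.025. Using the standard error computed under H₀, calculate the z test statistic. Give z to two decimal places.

z = 3.05

p̂ = 746/1942 = 0.38414.
SE = √(p₀(1−p₀)/n) = √(0.22783/1942) = 0.01083.
z = (0.38414 − 0.3511)/0.01083 = 0.03304/0.01083 = 3.05.
p-value = P(Z > 3.050) ≈ 0.0011. With α = 0.025, reject H₀.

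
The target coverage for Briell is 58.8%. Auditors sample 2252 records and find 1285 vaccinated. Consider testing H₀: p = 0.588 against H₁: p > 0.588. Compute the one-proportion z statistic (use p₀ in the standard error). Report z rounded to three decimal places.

p̂ = 1285/2252 = 0.570604.
SE = √(p₀(1−p₀)/n) = √(0.24226/2252) = 0.010372.
z = (0.570604 − 0.588)/0.010372 = -0.017396/0.010372 = -1.677.
p-value = P(Z > -1.677) ≈ 0.9533.

z = -1.677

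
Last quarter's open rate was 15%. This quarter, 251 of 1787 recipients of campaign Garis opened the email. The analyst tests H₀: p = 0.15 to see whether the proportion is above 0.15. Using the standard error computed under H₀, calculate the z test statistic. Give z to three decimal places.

z = -1.130

p̂ = 251/1787 = 0.140459.
Under H₀, SE = √(0.15·0.85/1787) = √(7.13486e-05) = 0.008447.
z = (0.140459 − 0.15)/0.008447 = -0.009541/0.008447 = -1.130.
p-value = P(Z > -1.130) ≈ 0.8707.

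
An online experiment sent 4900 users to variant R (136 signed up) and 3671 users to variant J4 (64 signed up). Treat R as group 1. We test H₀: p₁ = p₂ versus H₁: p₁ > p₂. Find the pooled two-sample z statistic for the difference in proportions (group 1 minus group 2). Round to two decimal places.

p̂₁ = 136/4900 = 0.02776, p̂₂ = 64/3671 = 0.01743.
Pooled p̂ = (136+64)/(4900+3671) = 200/8571 = 0.02333.
SE = √(0.02279 × 0.000476487) = 0.00330.
z = (0.02776 − 0.01743)/0.00330 = 0.01033/0.00330 = 3.13.
p-value = P(Z > 3.132) ≈ 0.0009.

z = 3.13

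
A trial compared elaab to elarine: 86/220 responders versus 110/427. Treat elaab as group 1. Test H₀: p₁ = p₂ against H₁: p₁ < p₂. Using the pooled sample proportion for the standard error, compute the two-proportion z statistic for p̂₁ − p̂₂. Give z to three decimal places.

z = 3.495

p̂₁ = 86/220 = 0.39091, p̂₂ = 110/427 = 0.25761.
Pooled p̂ = (86+110)/(220+427) = 196/647 = 0.30294.
SE = √(p̂(1−p̂)(1/n₁+1/n₂)) = √(0.30294·0.69706·0.00688737) = √(0.00145438) = 0.03814.
z = (0.39091 − 0.25761)/0.03814 = 0.13330/0.03814 = 3.495.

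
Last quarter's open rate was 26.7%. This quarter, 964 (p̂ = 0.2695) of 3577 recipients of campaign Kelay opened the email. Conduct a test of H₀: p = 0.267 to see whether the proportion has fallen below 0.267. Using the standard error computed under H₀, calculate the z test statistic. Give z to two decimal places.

p̂ = 964/3577 ≈ 0.2695.
Under H₀, SE = √(0.267·0.733/3577) = √(5.47137e-05) = 0.0074.
z = (0.2695 − 0.267)/0.0074 = 0.0025/0.0074 = 0.34.
p-value = P(Z < 0.338) ≈ 0.6323.

z = 0.34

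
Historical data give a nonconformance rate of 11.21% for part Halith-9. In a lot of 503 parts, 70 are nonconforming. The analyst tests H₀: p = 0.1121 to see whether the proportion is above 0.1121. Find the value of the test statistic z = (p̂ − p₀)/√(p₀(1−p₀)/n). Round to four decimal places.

z = 1.9240

p̂ = 70/503 = 0.139165.
SE = √(p₀(1−p₀)/n) = √(0.099534/503) = 0.014067.
z = (0.139165 − 0.1121)/0.014067 = 0.027065/0.014067 = 1.9240.
p-value = P(Z > 1.924) ≈ 0.0272.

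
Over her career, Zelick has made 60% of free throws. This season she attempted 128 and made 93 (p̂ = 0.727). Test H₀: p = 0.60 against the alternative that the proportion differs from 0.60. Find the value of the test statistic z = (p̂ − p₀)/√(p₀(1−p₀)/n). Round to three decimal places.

z = 2.923

p̂ = 93/128 ≈ 0.72656.
Under H₀, SE = √(0.6·0.4/128) = √(0.001875) = 0.04330.
z = (0.72656 − 0.6)/0.04330 = 0.12656/0.04330 = 2.923.
Two-sided p-value ≈ 2·Φ(−2.923) = 0.0035.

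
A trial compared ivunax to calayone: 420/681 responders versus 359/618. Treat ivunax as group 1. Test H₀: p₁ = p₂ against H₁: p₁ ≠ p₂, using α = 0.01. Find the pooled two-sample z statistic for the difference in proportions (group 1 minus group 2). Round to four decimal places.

z = 1.3164

p̂₁ = 420/681 ≈ 0.616740, p̂₂ = 359/618 ≈ 0.580906.
Pooled p̂ = (420+359)/(681+618) = 779/1299 = 0.599692.
SE = √(0.240061 × 0.00308655) = 0.027221.
z = (0.616740 − 0.580906)/0.027221 = 0.035834/0.027221 = 1.3164.
p-value = 2·P(Z > 1.316) ≈ 0.1880; since p > α = 0.01, fail to reject H₀.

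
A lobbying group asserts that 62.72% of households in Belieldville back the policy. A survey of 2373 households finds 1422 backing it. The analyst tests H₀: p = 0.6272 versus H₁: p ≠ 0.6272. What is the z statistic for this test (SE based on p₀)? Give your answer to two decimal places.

p̂ = 1422/2373 ≈ 0.59924.
Standard error under H₀: √(0.6272×0.3728/2373) = 0.00993.
z = (0.59924 − 0.6272)/0.00993 = -0.02796/0.00993 = -2.82.
p-value = 2·P(Z > 2.817) ≈ 0.0049.

z = -2.82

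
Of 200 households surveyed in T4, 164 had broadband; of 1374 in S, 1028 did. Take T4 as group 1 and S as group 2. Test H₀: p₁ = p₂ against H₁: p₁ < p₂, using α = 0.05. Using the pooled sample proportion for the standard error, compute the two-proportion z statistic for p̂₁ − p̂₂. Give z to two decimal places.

p̂₁ = 164/200 = 0.82000, p̂₂ = 1028/1374 = 0.74818.
Pooled p̂ = (164+1028)/(200+1374) = 1192/1574 = 0.75731.
SE = √(0.183794 × 0.0057278) = 0.03245.
z = (0.82000 − 0.74818)/0.03245 = 0.07182/0.03245 = 2.21.
p-value = P(Z < 2.214) ≈ 0.9866; since p > α = 0.05, fail to reject H₀.

z = 2.21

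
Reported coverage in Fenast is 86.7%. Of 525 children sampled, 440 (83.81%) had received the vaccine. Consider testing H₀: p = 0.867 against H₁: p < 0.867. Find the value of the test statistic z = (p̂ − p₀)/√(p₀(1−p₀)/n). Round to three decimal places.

p̂ = 440/525 = 0.83810.
SE = √(p₀(1−p₀)/n) = √(0.11531/525) = 0.01482.
z = (0.83810 − 0.867)/0.01482 = -0.02890/0.01482 = -1.950.

z = -1.950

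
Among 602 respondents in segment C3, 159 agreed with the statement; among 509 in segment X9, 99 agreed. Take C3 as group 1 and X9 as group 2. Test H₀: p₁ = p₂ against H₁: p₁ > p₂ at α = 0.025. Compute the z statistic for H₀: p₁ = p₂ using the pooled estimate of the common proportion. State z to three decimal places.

z = 2.738

p̂₁ = 159/602 ≈ 0.26412, p̂₂ = 99/509 ≈ 0.19450.
Pooled p̂ = (159+99)/(602+509) = 258/1111 = 0.23222.
SE = √(p̂(1−p̂)(1/n₁+1/n₂)) = √(0.23222·0.76778·0.00362577) = √(0.000646458) = 0.02543.
z = (0.26412 − 0.19450)/0.02543 = 0.06962/0.02543 = 2.738.
p-value = P(Z > 2.738) ≈ 0.0031, so at α = 0.025 we reject H₀.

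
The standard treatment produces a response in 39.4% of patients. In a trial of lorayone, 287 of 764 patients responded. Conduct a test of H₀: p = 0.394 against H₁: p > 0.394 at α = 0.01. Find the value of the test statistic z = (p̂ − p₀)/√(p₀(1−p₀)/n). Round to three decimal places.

z = -1.038

p̂ = 287/764 ≈ 0.37565.
SE = √(p₀(1−p₀)/n) = √(0.23876/764) = 0.01768.
z = (0.37565 − 0.394)/0.01768 = -0.01835/0.01768 = -1.038.
p-value = P(Z > -1.038) ≈ 0.8503; since p > α = 0.01, fail to reject H₀.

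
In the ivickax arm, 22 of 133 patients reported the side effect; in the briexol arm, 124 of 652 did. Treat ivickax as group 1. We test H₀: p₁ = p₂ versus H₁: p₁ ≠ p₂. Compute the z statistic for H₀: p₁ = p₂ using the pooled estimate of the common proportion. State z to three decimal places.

p̂₁ = 22/133 = 0.16541, p̂₂ = 124/652 = 0.19018.
Pooled p̂ = (22+124)/(133+652) = 146/785 = 0.18599.
SE = √(p̂(1−p̂)(1/n₁+1/n₂)) = √(0.18599·0.81401·0.00905254) = √(0.00137052) = 0.03702.
z = (0.16541 − 0.19018)/0.03702 = -0.02477/0.03702 = -0.669.

z = -0.669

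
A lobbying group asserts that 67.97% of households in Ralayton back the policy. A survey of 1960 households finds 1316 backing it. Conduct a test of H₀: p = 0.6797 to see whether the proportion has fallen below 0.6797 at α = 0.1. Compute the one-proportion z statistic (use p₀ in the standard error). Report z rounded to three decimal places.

z = -0.785

p̂ = 1316/1960 ≈ 0.67143.
Under H₀, SE = √(0.6797·0.3203/1960) = √(0.000111075) = 0.01054.
z = (0.67143 − 0.6797)/0.01054 = -0.00827/0.01054 = -0.785.
p-value = P(Z < -0.785) ≈ 0.2163. With α = 0.1, fail to reject H₀.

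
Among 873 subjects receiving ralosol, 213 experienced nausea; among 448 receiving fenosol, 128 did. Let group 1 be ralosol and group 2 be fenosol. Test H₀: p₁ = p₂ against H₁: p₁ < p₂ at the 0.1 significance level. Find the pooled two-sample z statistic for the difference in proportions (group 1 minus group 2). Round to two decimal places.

z = -1.64

p̂₁ = 213/873 ≈ 0.2440, p̂₂ = 128/448 ≈ 0.2857.
Pooled p̂ = (213+128)/(873+448) = 341/1321 = 0.2581.
SE = √(p̂(1−p̂)(1/n₁+1/n₂)) = √(0.2581·0.7419·0.00337762) = √(0.000646823) = 0.0254.
z = (0.2440 − 0.2857)/0.0254 = -0.0417/0.0254 = -1.64.
p-value = P(Z < -1.641) ≈ 0.0504, so at α = 0.1 we reject H₀.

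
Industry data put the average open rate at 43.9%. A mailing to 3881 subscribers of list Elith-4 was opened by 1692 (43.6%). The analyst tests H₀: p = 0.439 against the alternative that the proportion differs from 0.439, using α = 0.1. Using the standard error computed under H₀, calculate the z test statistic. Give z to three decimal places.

z = -0.380

p̂ = 1692/3881 = 0.43597.
Under H₀, SE = √(0.439·0.561/3881) = √(6.34576e-05) = 0.00797.
z = (0.43597 − 0.439)/0.00797 = -0.00303/0.00797 = -0.380.
p-value = 2·P(Z > 0.380) ≈ 0.7037. With α = 0.1, fail to reject H₀.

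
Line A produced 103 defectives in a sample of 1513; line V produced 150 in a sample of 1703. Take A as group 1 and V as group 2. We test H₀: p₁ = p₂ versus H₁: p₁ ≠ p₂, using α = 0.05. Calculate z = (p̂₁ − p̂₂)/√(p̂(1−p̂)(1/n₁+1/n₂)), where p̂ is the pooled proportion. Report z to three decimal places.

p̂₁ = 103/1513 = 0.06808, p̂₂ = 150/1703 = 0.08808.
Pooled p̂ = (103+150)/(1513+1703) = 253/3216 = 0.07867.
SE = √(p̂(1−p̂)(1/n₁+1/n₂)) = √(0.07867·0.92133·0.00124814) = √(9.04654e-05) = 0.00951.
z = (0.06808 − 0.08808)/0.00951 = -0.02000/0.00951 = -2.103.
p-value = 2·P(Z > 2.103) ≈ 0.0355. With α = 0.05, reject H₀.

z = -2.103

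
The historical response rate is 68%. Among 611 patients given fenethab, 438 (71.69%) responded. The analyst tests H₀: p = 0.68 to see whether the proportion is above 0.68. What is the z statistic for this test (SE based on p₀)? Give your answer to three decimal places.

p̂ = 438/611 ≈ 0.71686.
Under H₀, SE = √(0.68·0.32/611) = √(0.000356137) = 0.01887.
z = (0.71686 − 0.68)/0.01887 = 0.03686/0.01887 = 1.953.
p-value = P(Z > 1.953) ≈ 0.0254.

z = 1.953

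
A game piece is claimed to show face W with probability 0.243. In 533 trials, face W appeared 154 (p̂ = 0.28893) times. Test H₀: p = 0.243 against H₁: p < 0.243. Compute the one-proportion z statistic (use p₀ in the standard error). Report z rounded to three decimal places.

z = 2.472

p̂ = 154/533 = 0.28893.
SE = √(p₀(1−p₀)/n) = √(0.18395/533) = 0.01858.
z = (0.28893 − 0.243)/0.01858 = 0.04593/0.01858 = 2.472.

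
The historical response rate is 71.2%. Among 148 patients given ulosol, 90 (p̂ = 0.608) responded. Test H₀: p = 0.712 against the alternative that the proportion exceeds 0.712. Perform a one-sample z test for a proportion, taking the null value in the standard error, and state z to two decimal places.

p̂ = 90/148 ≈ 0.6081.
Standard error under H₀: √(0.712×0.288/148) = 0.0372.
z = (0.6081 − 0.712)/0.0372 = -0.1039/0.0372 = -2.79.

z = -2.79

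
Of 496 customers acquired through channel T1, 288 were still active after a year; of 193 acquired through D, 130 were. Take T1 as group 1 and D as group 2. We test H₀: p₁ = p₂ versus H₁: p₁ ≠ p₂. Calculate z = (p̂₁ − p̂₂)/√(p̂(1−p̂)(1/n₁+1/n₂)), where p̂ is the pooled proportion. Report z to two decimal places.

z = -2.24

p̂₁ = 288/496 ≈ 0.58065, p̂₂ = 130/193 ≈ 0.67358.
Pooled p̂ = (288+130)/(496+193) = 418/689 = 0.60668.
SE = √(p̂(1−p̂)(1/n₁+1/n₂)) = √(0.60668·0.39332·0.00719748) = √(0.00171746) = 0.04144.
z = (0.58065 − 0.67358)/0.04144 = -0.09293/0.04144 = -2.24.
p-value = 2·P(Z > 2.242) ≈ 0.0249.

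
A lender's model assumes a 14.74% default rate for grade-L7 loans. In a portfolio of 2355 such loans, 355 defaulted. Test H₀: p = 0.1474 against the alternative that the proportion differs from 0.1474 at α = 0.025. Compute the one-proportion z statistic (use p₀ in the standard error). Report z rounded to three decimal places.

p̂ = 355/2355 ≈ 0.150743.
Standard error under H₀: √(0.1474×0.8526/2355) = 0.007305.
z = (0.150743 − 0.1474)/0.007305 = 0.003343/0.007305 = 0.458.
Two-sided p-value ≈ 2·Φ(−0.458) = 0.6472. With α = 0.025, fail to reject H₀.

z = 0.458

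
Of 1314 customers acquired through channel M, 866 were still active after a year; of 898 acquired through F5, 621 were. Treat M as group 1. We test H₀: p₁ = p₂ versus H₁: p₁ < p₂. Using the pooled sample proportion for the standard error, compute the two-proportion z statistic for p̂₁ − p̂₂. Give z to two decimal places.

p̂₁ = 866/1314 = 0.6591, p̂₂ = 621/898 = 0.6915.
Pooled p̂ = (866+621)/(1314+898) = 1487/2212 = 0.6722.
SE = √(p̂(1−p̂)(1/n₁+1/n₂)) = √(0.6722·0.3278·0.00187462) = √(0.00041304) = 0.0203.
z = (0.6591 − 0.6915)/0.0203 = -0.0324/0.0203 = -1.60.
p-value = P(Z < -1.598) ≈ 0.0550.

z = -1.60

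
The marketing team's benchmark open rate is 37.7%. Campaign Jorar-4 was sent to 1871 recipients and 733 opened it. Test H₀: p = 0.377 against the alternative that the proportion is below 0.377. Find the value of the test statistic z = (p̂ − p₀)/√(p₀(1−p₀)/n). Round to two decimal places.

p̂ = 733/1871 = 0.3918.
Under H₀, SE = √(0.377·0.623/1871) = √(0.000125532) = 0.0112.
z = (0.3918 − 0.377)/0.0112 = 0.0148/0.0112 = 1.32.
p-value = P(Z < 1.318) ≈ 0.9063.

z = 1.32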